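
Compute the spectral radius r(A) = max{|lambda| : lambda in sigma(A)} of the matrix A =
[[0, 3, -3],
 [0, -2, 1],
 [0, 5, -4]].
r(A) = (6 + sqrt(24))/2 ≈ 5.4495

The eigenvalues of A are the roots of its characteristic polynomial. With M = A (coefficients from the trace, the sum of principal 2x2 minors, and det A):
  p(λ) = det(λ I - M) = λ^3 + 6λ^2 + 3λ.
The constant term is 0, so λ = 0 is a root. Dividing out λ leaves p(λ) = λ(λ^2 + 6λ + 3). For λ^2 + 6λ + 3 the discriminant is 24. It is nonnegative but not a perfect square, so the roots are real and irrational: λ = (-6 ± sqrt(24))/2 ≈ -0.5505, -5.4495.
Thus the eigenvalues (to 4 decimals) are -0.5505 (modulus 0.5505); -5.4495 (modulus 5.4495); 0 (modulus 0). The spectral radius is the largest modulus: r(A) = (6 + sqrt(24))/2 ≈ 5.4495. (Cross-check: r(A) ≤ ||A||_2 ≈ 7.9734; equality holds whenever A is normal, though it can also hold for some non-normal A.)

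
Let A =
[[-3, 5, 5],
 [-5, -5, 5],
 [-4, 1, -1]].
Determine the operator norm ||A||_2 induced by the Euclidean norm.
||A||_2 ≈ 9.3369 (= sqrt(largest eigenvalue of A^T A))

||A||_2 = sigma_max(A) = sqrt(lambda_max(A^T A)). Form the symmetric matrix M = A^T A =
[[50, 6, -36],
 [6, 51, -1],
 [-36, -1, 51]].
Its characteristic polynomial (trace, sum of principal 2x2 minors, determinant of M give the coefficients) is
  p(λ) = det(λ I - M) = λ^3 - 152λ^2 + 6368λ - 62500.
No integer candidate from the rational root theorem (±divisors of 62500) is a root, so the roots are irrational. The cubic discriminant is Δ = 9481477968 > 0, so there are three distinct real roots. p(14) = -396 and p(15) = 2195 have opposite signs, so a root lies in (14, 15); Newton's method refines it to λ ≈ 14.1476. p(50) = 900 and p(51) = -433 have opposite signs, so a root lies in (50, 51); Newton's method refines it to λ ≈ 50.6752. p(87) = -469 and p(88) = 2268 have opposite signs, so a root lies in (87, 88); Newton's method refines it to λ ≈ 87.1772. Check (Vieta): the three roots sum to 152, matching tr M = 152.
So the eigenvalues of A^T A are ≈ 14.1476, 50.6752, 87.1772 (all ≥ 0, as they must be for A^T A). The largest is λ_max ≈ 87.1772, hence ||A||_2 = sqrt(λ_max) ≈ 9.3369.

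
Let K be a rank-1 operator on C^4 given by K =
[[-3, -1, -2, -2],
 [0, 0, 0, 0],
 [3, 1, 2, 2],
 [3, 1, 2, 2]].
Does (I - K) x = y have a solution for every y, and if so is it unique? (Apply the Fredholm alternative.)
(I - K) is singular (det(I - K) = 0, i.e. 1 ∈ sigma(K)). (I - K) x = y is solvable iff y ⊥ ker((I - K)^*) = span{(-3, -1, -2, -2)}, i.e. iff -3y_1 - y_2 - 2y_3 - 2y_4 = 0. When solvable, the solutions are x = y + c·(1, 0, -1, -1), c arbitrary (ker(I - K) = span{(1, 0, -1, -1)}, dimension 1).

K has rank 1, so it is an outer product K = u v^T: every row of K is a multiple of one row vector. Reading off the entries, u = (1, 0, -1, -1) and v = (-3, -1, -2, -2) (row i of K equals u_i·v^T). A rank-one matrix u v^T satisfies K u = u (v·u) and kills the (3)-dimensional subspace v^⊥, so its characteristic polynomial is lambda^3 (lambda - v·u) with v·u = tr K = 1. Hence the eigenvalues of I - K are 1 (multiplicity 3) and 1 - (1) = 0, so det(I - K) = 0. (Direct check: I - K =
[[4, 1, 2, 2],
 [0, 1, 0, 0],
 [-3, -1, -1, -2],
 [-3, -1, -2, -1]]
has determinant 0.) So 1 is an eigenvalue of K and (I - K) is not invertible. The finite-dimensional Fredholm alternative says: either (I - K) is invertible, or ker(I - K) ≠ {0} and then range(I - K) = ker((I - K)^*)^⊥, with dim ker(I - K) = dim ker((I - K)^*). We are in the second case, so we need both kernels. Kernel of I - K: (I - K) u = u - u (v·u) = u - u = 0, so ker(I - K) = span{u} = span{(1, 0, -1, -1)} (it is exactly 1-dimensional because rank(I - K) = 3). Kernel of the adjoint: K is real, so (I - K)^* = I - K^T = I - v u^T, and (I - v u^T) v = v - v (u·v) = 0; hence ker((I - K)^*) = span{v} = span{(-3, -1, -2, -2)}. Therefore (I - K) x = y is solvable iff <y, v> = 0, i.e. iff -3y_1 - y_2 - 2y_3 - 2y_4 = 0. When this holds, K y = u (v·y) = 0, so (I - K) y = y and x = y is a particular solution; the full solution set is the line x = y + c·u = y + c·(1, 0, -1, -1), c ∈ C.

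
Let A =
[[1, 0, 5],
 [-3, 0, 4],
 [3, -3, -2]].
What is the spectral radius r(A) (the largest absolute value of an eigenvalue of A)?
r(A) ≈ 3.9403

The eigenvalues of A are the roots of its characteristic polynomial. With M = A (coefficients from the trace, the sum of principal 2x2 minors, and det A):
  p(λ) = det(λ I - M) = λ^3 + λ^2 - 5λ - 57.
No integer candidate from the rational root theorem (±divisors of 57) is a root, so the roots are irrational. The cubic discriminant is Δ = -81840 < 0, so there is one real root and a complex-conjugate pair. p(3) = -36 and p(4) = 3 have opposite signs, so a root lies in (3, 4); Newton's method refines it to λ ≈ 3.9403. Dividing out (λ - (3.9403)) leaves approximately λ^2 + 4.9403λ + 14.466. For λ^2 + 4.9403λ + 14.466 the discriminant is -33.4578. It is negative, so the remaining roots are the complex-conjugate pair λ ≈ -2.4701 ± 2.8921i. Their product equals the constant term, so |λ|^2 ≈ 14.466 and |λ| ≈ 3.8034.
Thus the eigenvalues (to 4 decimals) are 3.9403 (modulus 3.9403); -2.4701 ± 2.8921i (modulus 3.8034). The spectral radius is the largest modulus: r(A) ≈ 3.9403. (Cross-check: r(A) ≤ ||A||_2 ≈ 7.2313; equality holds whenever A is normal, though it can also hold for some non-normal A.)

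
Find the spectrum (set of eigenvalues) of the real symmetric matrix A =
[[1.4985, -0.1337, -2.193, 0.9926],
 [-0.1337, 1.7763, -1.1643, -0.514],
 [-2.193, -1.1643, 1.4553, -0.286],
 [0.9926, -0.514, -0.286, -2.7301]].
sigma(A) ≈ {-3, -1, 2, 4}

A is real symmetric, so its spectrum consists of real eigenvalues. Expanding the characteristic polynomial of the displayed matrix gives
  det(λ I - A) = p(λ) = λ^4 + (-2)λ^3 + (-13)λ^2 + (14)λ + (24).
Solving p(λ) = 0 yields eigenvalues ≈ -3, -1, 2, 4. (A is shown rounded to 4 decimals, so these recover the underlying integer eigenvalues to within that precision.)
Verification: the trace of A = 2 equals the sum of eigenvalues 2, and det(A) ≈ 23.9993 matches the eigenvalue product 24.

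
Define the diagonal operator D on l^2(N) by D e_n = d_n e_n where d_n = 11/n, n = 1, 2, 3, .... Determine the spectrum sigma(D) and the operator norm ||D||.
sigma(D) = {11/n : n ≥ 1} ∪ {0}; ||D|| = 11

A bounded diagonal operator on l^2 with diagonal entries d_n has spectrum equal to the closure of {d_n : n ≥ 1}: every d_n is an eigenvalue (with eigenvector e_n), so {d_n} ⊂ sigma(D); the spectrum is closed, so its closure is too; and for lambda not in the closure, (D - lambda I) has bounded inverse (the diagonal entries 1/(d_n - lambda) are bounded). For our sequence d_n = 11/n, n = 1, 2, 3, ...:
  - {d_n} = {11/n : n ≥ 1}; the only limit point is 0
  - closure = {11/n : n ≥ 1} ∪ {0}
For the norm: a diagonal operator has ||D|| = sup_n |d_n|. Here d_n = 11/n is positive and decreasing, so sup_n |d_n| = d_1 = 11. So ||D|| = 11.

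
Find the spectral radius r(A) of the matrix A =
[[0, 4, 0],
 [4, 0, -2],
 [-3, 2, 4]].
r(A) ≈ 4.7544

The eigenvalues of A are the roots of its characteristic polynomial. With M = A (coefficients from the trace, the sum of principal 2x2 minors, and det A):
  p(λ) = det(λ I - M) = λ^3 - 4λ^2 - 12λ + 40.
No integer candidate from the rational root theorem (±divisors of 40) is a root, so the roots are irrational. The cubic discriminant is Δ = 10816 > 0, so there are three distinct real roots. p(-4) = -40 and p(-3) = 13 have opposite signs, so a root lies in (-4, -3); Newton's method refines it to λ ≈ -3.3022. p(2) = 8 and p(3) = -5 have opposite signs, so a root lies in (2, 3); Newton's method refines it to λ ≈ 2.5478. p(4) = -8 and p(5) = 5 have opposite signs, so a root lies in (4, 5); Newton's method refines it to λ ≈ 4.7544. Check (Vieta): the three roots sum to 4, matching tr M = 4.
Thus the eigenvalues (to 4 decimals) are -3.3022 (modulus 3.3022); 2.5478 (modulus 2.5478); 4.7544 (modulus 4.7544). The spectral radius is the largest modulus: r(A) ≈ 4.7544. (Cross-check: r(A) ≤ ||A||_2 ≈ 6.8054; equality holds whenever A is normal, though it can also hold for some non-normal A.)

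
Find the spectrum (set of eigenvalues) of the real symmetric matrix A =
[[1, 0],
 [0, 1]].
sigma(A) ≈ {1} (1 with multiplicity 2)

A is real symmetric, so its spectrum consists of real eigenvalues. Expanding the characteristic polynomial of the displayed matrix gives
  det(λ I - A) = p(λ) = λ^2 + (-2)λ + (1).
Solving p(λ) = 0 yields eigenvalues ≈ 1, 1. (A is shown rounded to 4 decimals, so these recover the underlying integer eigenvalues to within that precision.)
Verification: the trace of A = 2 equals the sum of eigenvalues 2, and det(A) ≈ 1.0000 matches the eigenvalue product 1.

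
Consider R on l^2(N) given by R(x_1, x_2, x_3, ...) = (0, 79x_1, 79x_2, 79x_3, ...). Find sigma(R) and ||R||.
sigma(R) = closed disk {z in C : |z| ≤ 79}; ||R|| = 79

Note R = 79·U where U is the unit right shift (U x)_k = x_{k-1} (with x_0 := 0); so ||R|| = 79||U|| and sigma(R) = 79·sigma(U). ||R x||^2 = sum_{k≥1} |79x_k|^2 = 6241||x||^2, so ||R|| = 79 and sigma(R) ⊂ {|z| ≤ 79}. For any |lambda| < 79, the equation (R - lambda I) x = 0 forces x_1 = 0, then 79x_k = lambda x_{k+1} ⇒ x = 0, so R has no eigenvalues. But (R - lambda I) is not surjective for |lambda| < 79: solving (R - lambda I) x = e_1 would require x_n proportional to (lambda/79)^(-n), which is not in l^2. So every |lambda| < 79 lies in the residual spectrum. The boundary |lambda| = 79 is in the approximate point spectrum (the spectrum is closed). Hence sigma(R) is the closed disk of radius 79.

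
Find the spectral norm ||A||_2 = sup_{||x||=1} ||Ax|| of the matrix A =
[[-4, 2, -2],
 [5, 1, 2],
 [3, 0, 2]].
||A||_2 ≈ 7.8635 (= sqrt(largest eigenvalue of A^T A))

||A||_2 = sigma_max(A) = sqrt(lambda_max(A^T A)). Form the symmetric matrix M = A^T A =
[[50, -3, 24],
 [-3, 5, -2],
 [24, -2, 12]].
Its characteristic polynomial (trace, sum of principal 2x2 minors, determinant of M give the coefficients) is
  p(λ) = det(λ I - M) = λ^3 - 67λ^2 + 321λ - 100.
No integer candidate from the rational root theorem (±divisors of 100) is a root, so the roots are irrational. The cubic discriminant is Δ = 248383805 > 0, so there are three distinct real roots. p(0) = -100 and p(1) = 155 have opposite signs, so a root lies in (0, 1); Newton's method refines it to λ ≈ 0.3348. p(4) = 176 and p(5) = -45 have opposite signs, so a root lies in (4, 5); Newton's method refines it to λ ≈ 4.8303. p(61) = -2845 and p(62) = 582 have opposite signs, so a root lies in (61, 62); Newton's method refines it to λ ≈ 61.8349. Check (Vieta): the three roots sum to 67, matching tr M = 67.
So the eigenvalues of A^T A are ≈ 0.3348, 4.8303, 61.8349 (all ≥ 0, as they must be for A^T A). The largest is λ_max ≈ 61.8349, hence ||A||_2 = sqrt(λ_max) ≈ 7.8635.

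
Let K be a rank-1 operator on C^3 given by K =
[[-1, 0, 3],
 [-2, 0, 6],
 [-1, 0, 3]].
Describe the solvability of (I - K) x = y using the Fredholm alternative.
(I - K) is invertible (det(I - K) = -1 ≠ 0), so for every y in C^3 the equation (I - K) x = y has a unique solution.

K has rank 1, so it is an outer product K = u v^T: every row of K is a multiple of one row vector. Reading off the entries, u = (1, 2, 1) and v = (-1, 0, 3) (row i of K equals u_i·v^T). A rank-one matrix u v^T satisfies K u = u (v·u) and kills the (2)-dimensional subspace v^⊥, so its characteristic polynomial is lambda^2 (lambda - v·u) with v·u = tr K = 2. Hence the eigenvalues of I - K are 1 (multiplicity 2) and 1 - (2) = -1, so det(I - K) = -1. (Direct check: I - K =
[[2, 0, -3],
 [2, 1, -6],
 [1, 0, -2]]
has determinant -1.) The finite-dimensional Fredholm alternative says: either (I - K) is invertible, or ker(I - K) ≠ {0} and then range(I - K) = ker((I - K)^*)^⊥, with dim ker(I - K) = dim ker((I - K)^*). Since det(I - K) ≠ 0, 1 is not an eigenvalue of K and ker(I - K) = {0}, so we are in the first case: for every y there is a unique x = (I - K)^(-1) y. Explicitly, by the Sherman–Morrison formula, (I - u v^T)^(-1) = I + u v^T/(1 - v·u), i.e. (I - K)^(-1) = I - K.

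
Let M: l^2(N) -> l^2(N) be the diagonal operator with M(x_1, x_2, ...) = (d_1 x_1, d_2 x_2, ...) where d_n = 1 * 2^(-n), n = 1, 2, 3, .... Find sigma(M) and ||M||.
sigma(M) = {1 * 2^(-n) : n ≥ 1} ∪ {0}; ||M|| = 1/2

A bounded diagonal operator on l^2 with diagonal entries d_n has spectrum equal to the closure of {d_n : n ≥ 1}: every d_n is an eigenvalue (with eigenvector e_n), so {d_n} ⊂ sigma(M); the spectrum is closed, so its closure is too; and for lambda not in the closure, (M - lambda I) has bounded inverse (the diagonal entries 1/(d_n - lambda) are bounded). For our sequence d_n = 1 * 2^(-n), n = 1, 2, 3, ...:
  - {d_n} = {1 * 2^(-n) : n ≥ 1}; the only limit point is 0
  - closure = {1 * 2^(-n) : n ≥ 1} ∪ {0}
For the norm: a diagonal operator has ||M|| = sup_n |d_n|. Here d_n = 1 * 2^(-n) is positive and decreasing, so sup_n |d_n| = d_1 = 1/2. So ||M|| = 1/2.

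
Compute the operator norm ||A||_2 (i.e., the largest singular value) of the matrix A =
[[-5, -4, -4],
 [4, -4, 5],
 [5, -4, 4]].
||A||_2 ≈ 11.3819 (= sqrt(largest eigenvalue of A^T A))

||A||_2 = sigma_max(A) = sqrt(lambda_max(A^T A)). Form the symmetric matrix M = A^T A =
[[66, -16, 60],
 [-16, 48, -20],
 [60, -20, 57]].
Its characteristic polynomial (trace, sum of principal 2x2 minors, determinant of M give the coefficients) is
  p(λ) = det(λ I - M) = λ^3 - 171λ^2 + 5410λ - 5184.
No integer candidate from the rational root theorem (±divisors of 5184) is a root, so the roots are irrational. The cubic discriminant is Δ = 204380723012 > 0, so there are three distinct real roots. p(0) = -5184 and p(1) = 56 have opposite signs, so a root lies in (0, 1); Newton's method refines it to λ ≈ 0.989. p(40) = 1616 and p(41) = -1904 have opposite signs, so a root lies in (40, 41); Newton's method refines it to λ ≈ 40.4626. p(129) = -6216 and p(130) = 5216 have opposite signs, so a root lies in (129, 130); Newton's method refines it to λ ≈ 129.5484. Check (Vieta): the three roots sum to 171, matching tr M = 171.
So the eigenvalues of A^T A are ≈ 0.989, 40.4626, 129.5484 (all ≥ 0, as they must be for A^T A). The largest is λ_max ≈ 129.5484, hence ||A||_2 = sqrt(λ_max) ≈ 11.3819.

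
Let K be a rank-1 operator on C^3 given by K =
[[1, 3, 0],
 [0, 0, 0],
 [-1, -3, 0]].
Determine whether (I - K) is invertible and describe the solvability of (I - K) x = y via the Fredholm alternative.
(I - K) is singular (det(I - K) = 0, i.e. 1 ∈ sigma(K)). (I - K) x = y is solvable iff y ⊥ ker((I - K)^*) = span{(-1, -3, 0)}, i.e. iff -y_1 - 3y_2 = 0. When solvable, the solutions are x = y + c·(-1, 0, 1), c arbitrary (ker(I - K) = span{(-1, 0, 1)}, dimension 1).

K has rank 1, so it is an outer product K = u v^T: every row of K is a multiple of one row vector. Reading off the entries, u = (-1, 0, 1) and v = (-1, -3, 0) (row i of K equals u_i·v^T). A rank-one matrix u v^T satisfies K u = u (v·u) and kills the (2)-dimensional subspace v^⊥, so its characteristic polynomial is lambda^2 (lambda - v·u) with v·u = tr K = 1. Hence the eigenvalues of I - K are 1 (multiplicity 2) and 1 - (1) = 0, so det(I - K) = 0. (Direct check: I - K =
[[0, -3, 0],
 [0, 1, 0],
 [1, 3, 1]]
has determinant 0.) So 1 is an eigenvalue of K and (I - K) is not invertible. The finite-dimensional Fredholm alternative says: either (I - K) is invertible, or ker(I - K) ≠ {0} and then range(I - K) = ker((I - K)^*)^⊥, with dim ker(I - K) = dim ker((I - K)^*). We are in the second case, so we need both kernels. Kernel of I - K: (I - K) u = u - u (v·u) = u - u = 0, so ker(I - K) = span{u} = span{(-1, 0, 1)} (it is exactly 1-dimensional because rank(I - K) = 2). Kernel of the adjoint: K is real, so (I - K)^* = I - K^T = I - v u^T, and (I - v u^T) v = v - v (u·v) = 0; hence ker((I - K)^*) = span{v} = span{(-1, -3, 0)}. Therefore (I - K) x = y is solvable iff <y, v> = 0, i.e. iff -y_1 - 3y_2 = 0. When this holds, K y = u (v·y) = 0, so (I - K) y = y and x = y is a particular solution; the full solution set is the line x = y + c·u = y + c·(-1, 0, 1), c ∈ C.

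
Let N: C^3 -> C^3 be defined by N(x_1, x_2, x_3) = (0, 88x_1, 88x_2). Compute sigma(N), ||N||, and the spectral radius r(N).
sigma(N) = {0}; ||N|| = 88; r(N) = 0. (N is nilpotent with N^3 = 0.)

On C^3, N is a strictly lower-triangular matrix with 88 on the subdiagonal and zeros elsewhere, so its characteristic polynomial is lambda^3 and every eigenvalue is 0: sigma(N) = {0}. For the operator norm, N e_i = 88e_{i+1} for i = 1, ..., 2 and N e_3 = 0, so the singular values of N are 88 (with multiplicity 2) and 0; hence ||N|| = 88. The spectral radius r(N) = max|lambda| = 0. Note ||N|| > r(N) — characteristic of non-normal nilpotent operators. Indeed N^3 = 0.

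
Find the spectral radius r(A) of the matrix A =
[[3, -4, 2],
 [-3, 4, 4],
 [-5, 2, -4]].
r(A) ≈ 7.7519

The eigenvalues of A are the roots of its characteristic polynomial. With M = A (coefficients from the trace, the sum of principal 2x2 minors, and det A):
  p(λ) = det(λ I - M) = λ^3 - 3λ^2 - 26λ - 84.
No integer candidate from the rational root theorem (±divisors of 84) is a root, so the roots are irrational. The cubic discriminant is Δ = -241132 < 0, so there is one real root and a complex-conjugate pair. p(7) = -70 and p(8) = 28 have opposite signs, so a root lies in (7, 8); Newton's method refines it to λ ≈ 7.7519. Dividing out (λ - (7.7519)) leaves approximately λ^2 + 4.7519λ + 10.8361. For λ^2 + 4.7519λ + 10.8361 the discriminant is -20.7639. It is negative, so the remaining roots are the complex-conjugate pair λ ≈ -2.3759 ± 2.2784i. Their product equals the constant term, so |λ|^2 ≈ 10.8361 and |λ| ≈ 3.2918.
Thus the eigenvalues (to 4 decimals) are 7.7519 (modulus 7.7519); -2.3759 ± 2.2784i (modulus 3.2918). The spectral radius is the largest modulus: r(A) ≈ 7.7519. (Cross-check: r(A) ≤ ||A||_2 ≈ 8.7428; equality holds whenever A is normal, though it can also hold for some non-normal A.)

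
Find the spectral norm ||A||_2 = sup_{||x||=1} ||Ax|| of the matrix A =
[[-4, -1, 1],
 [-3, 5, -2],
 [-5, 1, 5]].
||A||_2 ≈ 8.235 (= sqrt(largest eigenvalue of A^T A))

||A||_2 = sigma_max(A) = sqrt(lambda_max(A^T A)). Form the symmetric matrix M = A^T A =
[[50, -16, -23],
 [-16, 27, -6],
 [-23, -6, 30]].
Its characteristic polynomial (trace, sum of principal 2x2 minors, determinant of M give the coefficients) is
  p(λ) = det(λ I - M) = λ^3 - 107λ^2 + 2839λ - 12321.
No integer candidate from the rational root theorem (±divisors of 12321) is a root, so the roots are irrational. The cubic discriminant is Δ = 3645931728 > 0, so there are three distinct real roots. p(5) = -676 and p(6) = 1077 have opposite signs, so a root lies in (5, 6); Newton's method refines it to λ ≈ 5.3735. p(33) = 780 and p(34) = -183 have opposite signs, so a root lies in (33, 34); Newton's method refines it to λ ≈ 33.811. p(67) = -1668 and p(68) = 395 have opposite signs, so a root lies in (67, 68); Newton's method refines it to λ ≈ 67.8155. Check (Vieta): the three roots sum to 107, matching tr M = 107.
So the eigenvalues of A^T A are ≈ 5.3735, 33.811, 67.8155 (all ≥ 0, as they must be for A^T A). The largest is λ_max ≈ 67.8155, hence ||A||_2 = sqrt(λ_max) ≈ 8.235.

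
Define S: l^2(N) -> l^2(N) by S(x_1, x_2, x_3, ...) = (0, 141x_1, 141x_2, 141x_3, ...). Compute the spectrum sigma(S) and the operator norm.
sigma(S) = closed disk {z in C : |z| ≤ 141}; ||S|| = 141

Note S = 141·U where U is the unit right shift (U x)_k = x_{k-1} (with x_0 := 0); so ||S|| = 141||U|| and sigma(S) = 141·sigma(U). ||S x||^2 = sum_{k≥1} |141x_k|^2 = 19881||x||^2, so ||S|| = 141 and sigma(S) ⊂ {|z| ≤ 141}. For any |lambda| < 141, the equation (S - lambda I) x = 0 forces x_1 = 0, then 141x_k = lambda x_{k+1} ⇒ x = 0, so S has no eigenvalues. But (S - lambda I) is not surjective for |lambda| < 141: solving (S - lambda I) x = e_1 would require x_n proportional to (lambda/141)^(-n), which is not in l^2. So every |lambda| < 141 lies in the residual spectrum. The boundary |lambda| = 141 is in the approximate point spectrum (the spectrum is closed). Hence sigma(S) is the closed disk of radius 141.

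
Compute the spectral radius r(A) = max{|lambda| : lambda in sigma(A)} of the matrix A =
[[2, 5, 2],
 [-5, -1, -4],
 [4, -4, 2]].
r(A) ≈ 3.1365

The eigenvalues of A are the roots of its characteristic polynomial. With M = A (coefficients from the trace, the sum of principal 2x2 minors, and det A):
  p(λ) = det(λ I - M) = λ^3 - 3λ^2 + λ + 18.
No integer candidate from the rational root theorem (±divisors of 18) is a root, so the roots are irrational. The cubic discriminant is Δ = -7771 < 0, so there is one real root and a complex-conjugate pair. p(-2) = -4 and p(-1) = 13 have opposite signs, so a root lies in (-2, -1); Newton's method refines it to λ ≈ -1.8298. Dividing out (λ - (-1.8298)) leaves approximately λ^2 - 4.8298λ + 9.8373. For λ^2 - 4.8298λ + 9.8373 the discriminant is -16.0227. It is negative, so the remaining roots are the complex-conjugate pair λ ≈ 2.4149 ± 2.0014i. Their product equals the constant term, so |λ|^2 ≈ 9.8373 and |λ| ≈ 3.1365.
Thus the eigenvalues (to 4 decimals) are -1.8298 (modulus 1.8298); 2.4149 ± 2.0014i (modulus 3.1365). The spectral radius is the largest modulus: r(A) ≈ 3.1365. (Cross-check: r(A) ≤ ||A||_2 ≈ 8.2741; equality holds whenever A is normal, though it can also hold for some non-normal A.)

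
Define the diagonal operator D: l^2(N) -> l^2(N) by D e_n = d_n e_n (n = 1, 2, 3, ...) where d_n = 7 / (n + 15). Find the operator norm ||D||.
||D|| = 7/16 (attained at n = 1)

For D diagonal, ||D|| = sup_n |d_n| = sup_n 7/(n + 15). This is positive and strictly decreasing in n, so the supremum is attained at n = 1: d_1 = 7/(1 + 15) = 7/16. Hence ||D|| = 7/16.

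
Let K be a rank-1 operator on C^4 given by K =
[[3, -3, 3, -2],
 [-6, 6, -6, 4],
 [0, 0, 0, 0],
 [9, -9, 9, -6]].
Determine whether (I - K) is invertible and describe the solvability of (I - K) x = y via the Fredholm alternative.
(I - K) is invertible (det(I - K) = -2 ≠ 0), so for every y in C^4 the equation (I - K) x = y has a unique solution.

K has rank 1, so it is an outer product K = u v^T: every row of K is a multiple of one row vector. Reading off the entries, u = (1, -2, 0, 3) and v = (3, -3, 3, -2) (row i of K equals u_i·v^T). A rank-one matrix u v^T satisfies K u = u (v·u) and kills the (3)-dimensional subspace v^⊥, so its characteristic polynomial is lambda^3 (lambda - v·u) with v·u = tr K = 3. Hence the eigenvalues of I - K are 1 (multiplicity 3) and 1 - (3) = -2, so det(I - K) = -2. (Direct check: I - K =
[[-2, 3, -3, 2],
 [6, -5, 6, -4],
 [0, 0, 1, 0],
 [-9, 9, -9, 7]]
has determinant -2.) The finite-dimensional Fredholm alternative says: either (I - K) is invertible, or ker(I - K) ≠ {0} and then range(I - K) = ker((I - K)^*)^⊥, with dim ker(I - K) = dim ker((I - K)^*). Since det(I - K) ≠ 0, 1 is not an eigenvalue of K and ker(I - K) = {0}, so we are in the first case: for every y there is a unique x = (I - K)^(-1) y. Explicitly, by the Sherman–Morrison formula, (I - u v^T)^(-1) = I + u v^T/(1 - v·u), i.e. (I - K)^(-1) = I + K/(-2).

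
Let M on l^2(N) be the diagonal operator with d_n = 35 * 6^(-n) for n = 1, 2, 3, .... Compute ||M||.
||M|| = 35/6 (attained at n = 1)

For M diagonal, ||M|| = sup_n |d_n|. The sequence d_n = 35 * 6^(-n) is positive and strictly decreasing (ratio 6^(-1) < 1), so the supremum is d_1 = 35/6. Hence ||M|| = 35/6.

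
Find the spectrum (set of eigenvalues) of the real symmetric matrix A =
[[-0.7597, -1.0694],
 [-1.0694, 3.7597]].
sigma(A) ≈ {-1, 4}

A is real symmetric, so its spectrum consists of real eigenvalues. Expanding the characteristic polynomial of the displayed matrix gives
  det(λ I - A) = p(λ) = λ^2 + (-3)λ + (-4).
Solving p(λ) = 0 yields eigenvalues ≈ -1, 4. (A is shown rounded to 4 decimals, so these recover the underlying integer eigenvalues to within that precision.)
Verification: the trace of A = 3 equals the sum of eigenvalues 3, and det(A) ≈ -3.9999 matches the eigenvalue product -4.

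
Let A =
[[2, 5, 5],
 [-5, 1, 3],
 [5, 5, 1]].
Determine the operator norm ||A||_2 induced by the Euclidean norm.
||A||_2 ≈ 9.6397 (= sqrt(largest eigenvalue of A^T A))

||A||_2 = sigma_max(A) = sqrt(lambda_max(A^T A)). Form the symmetric matrix M = A^T A =
[[54, 30, 0],
 [30, 51, 33],
 [0, 33, 35]].
Its characteristic polynomial (trace, sum of principal 2x2 minors, determinant of M give the coefficients) is
  p(λ) = det(λ I - M) = λ^3 - 140λ^2 + 4440λ - 6084.
No integer candidate from the rational root theorem (±divisors of 6084) is a root, so the roots are irrational. The cubic discriminant is Δ = 36568292688 > 0, so there are three distinct real roots. p(1) = -1783 and p(2) = 2244 have opposite signs, so a root lies in (1, 2); Newton's method refines it to λ ≈ 1.4345. p(45) = 1341 and p(46) = -748 have opposite signs, so a root lies in (45, 46); Newton's method refines it to λ ≈ 45.6423. p(92) = -3876 and p(93) = 333 have opposite signs, so a root lies in (92, 93); Newton's method refines it to λ ≈ 92.9232. Check (Vieta): the three roots sum to 140, matching tr M = 140.
So the eigenvalues of A^T A are ≈ 1.4345, 45.6423, 92.9232 (all ≥ 0, as they must be for A^T A). The largest is λ_max ≈ 92.9232, hence ||A||_2 = sqrt(λ_max) ≈ 9.6397.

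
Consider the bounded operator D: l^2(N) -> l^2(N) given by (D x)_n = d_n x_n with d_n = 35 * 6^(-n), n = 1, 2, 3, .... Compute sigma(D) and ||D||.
sigma(D) = {35 * 6^(-n) : n ≥ 1} ∪ {0}; ||D|| = 35/6

A bounded diagonal operator on l^2 with diagonal entries d_n has spectrum equal to the closure of {d_n : n ≥ 1}: every d_n is an eigenvalue (with eigenvector e_n), so {d_n} ⊂ sigma(D); the spectrum is closed, so its closure is too; and for lambda not in the closure, (D - lambda I) has bounded inverse (the diagonal entries 1/(d_n - lambda) are bounded). For our sequence d_n = 35 * 6^(-n), n = 1, 2, 3, ...:
  - {d_n} = {35 * 6^(-n) : n ≥ 1}; the only limit point is 0
  - closure = {35 * 6^(-n) : n ≥ 1} ∪ {0}
For the norm: a diagonal operator has ||D|| = sup_n |d_n|. Here d_n = 35 * 6^(-n) is positive and decreasing, so sup_n |d_n| = d_1 = 35/6. So ||D|| = 35/6.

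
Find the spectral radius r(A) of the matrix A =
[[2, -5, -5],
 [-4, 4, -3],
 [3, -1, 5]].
r(A) ≈ 7.1997

The eigenvalues of A are the roots of its characteristic polynomial. With M = A (coefficients from the trace, the sum of principal 2x2 minors, and det A):
  p(λ) = det(λ I - M) = λ^3 - 11λ^2 + 30λ - 19.
No integer candidate from the rational root theorem (±divisors of 19) is a root, so the roots are irrational. The cubic discriminant is Δ = 2857 > 0, so there are three distinct real roots. p(0) = -19 and p(1) = 1 have opposite signs, so a root lies in (0, 1); Newton's method refines it to λ ≈ 0.9145. p(2) = 5 and p(3) = -1 have opposite signs, so a root lies in (2, 3); Newton's method refines it to λ ≈ 2.8858. p(7) = -5 and p(8) = 29 have opposite signs, so a root lies in (7, 8); Newton's method refines it to λ ≈ 7.1997. Check (Vieta): the three roots sum to 11, matching tr M = 11.
Thus the eigenvalues (to 4 decimals) are 0.9145 (modulus 0.9145); 2.8858 (modulus 2.8858); 7.1997 (modulus 7.1997). The spectral radius is the largest modulus: r(A) ≈ 7.1997. (Cross-check: r(A) ≤ ||A||_2 ≈ 8.3156; equality holds whenever A is normal, though it can also hold for some non-normal A.)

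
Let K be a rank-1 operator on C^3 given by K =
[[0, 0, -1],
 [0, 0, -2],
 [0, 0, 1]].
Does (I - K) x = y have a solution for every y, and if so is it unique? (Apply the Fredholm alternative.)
(I - K) is singular (det(I - K) = 0, i.e. 1 ∈ sigma(K)). (I - K) x = y is solvable iff y ⊥ ker((I - K)^*) = span{(0, 0, -1)}, i.e. iff -y_3 = 0. When solvable, the solutions are x = y + c·(1, 2, -1), c arbitrary (ker(I - K) = span{(1, 2, -1)}, dimension 1).

K has rank 1, so it is an outer product K = u v^T: every row of K is a multiple of one row vector. Reading off the entries, u = (1, 2, -1) and v = (0, 0, -1) (row i of K equals u_i·v^T). A rank-one matrix u v^T satisfies K u = u (v·u) and kills the (2)-dimensional subspace v^⊥, so its characteristic polynomial is lambda^2 (lambda - v·u) with v·u = tr K = 1. Hence the eigenvalues of I - K are 1 (multiplicity 2) and 1 - (1) = 0, so det(I - K) = 0. (Direct check: I - K =
[[1, 0, 1],
 [0, 1, 2],
 [0, 0, 0]]
has determinant 0.) So 1 is an eigenvalue of K and (I - K) is not invertible. The finite-dimensional Fredholm alternative says: either (I - K) is invertible, or ker(I - K) ≠ {0} and then range(I - K) = ker((I - K)^*)^⊥, with dim ker(I - K) = dim ker((I - K)^*). We are in the second case, so we need both kernels. Kernel of I - K: (I - K) u = u - u (v·u) = u - u = 0, so ker(I - K) = span{u} = span{(1, 2, -1)} (it is exactly 1-dimensional because rank(I - K) = 2). Kernel of the adjoint: K is real, so (I - K)^* = I - K^T = I - v u^T, and (I - v u^T) v = v - v (u·v) = 0; hence ker((I - K)^*) = span{v} = span{(0, 0, -1)}. Therefore (I - K) x = y is solvable iff <y, v> = 0, i.e. iff -y_3 = 0. When this holds, K y = u (v·y) = 0, so (I - K) y = y and x = y is a particular solution; the full solution set is the line x = y + c·u = y + c·(1, 2, -1), c ∈ C.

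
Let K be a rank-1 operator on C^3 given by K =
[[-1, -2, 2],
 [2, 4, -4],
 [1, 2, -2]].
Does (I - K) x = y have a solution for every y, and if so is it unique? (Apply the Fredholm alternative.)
(I - K) is singular (det(I - K) = 0, i.e. 1 ∈ sigma(K)). (I - K) x = y is solvable iff y ⊥ ker((I - K)^*) = span{(-1, -2, 2)}, i.e. iff -y_1 - 2y_2 + 2y_3 = 0. When solvable, the solutions are x = y + c·(1, -2, -1), c arbitrary (ker(I - K) = span{(1, -2, -1)}, dimension 1).

K has rank 1, so it is an outer product K = u v^T: every row of K is a multiple of one row vector. Reading off the entries, u = (1, -2, -1) and v = (-1, -2, 2) (row i of K equals u_i·v^T). A rank-one matrix u v^T satisfies K u = u (v·u) and kills the (2)-dimensional subspace v^⊥, so its characteristic polynomial is lambda^2 (lambda - v·u) with v·u = tr K = 1. Hence the eigenvalues of I - K are 1 (multiplicity 2) and 1 - (1) = 0, so det(I - K) = 0. (Direct check: I - K =
[[2, 2, -2],
 [-2, -3, 4],
 [-1, -2, 3]]
has determinant 0.) So 1 is an eigenvalue of K and (I - K) is not invertible. The finite-dimensional Fredholm alternative says: either (I - K) is invertible, or ker(I - K) ≠ {0} and then range(I - K) = ker((I - K)^*)^⊥, with dim ker(I - K) = dim ker((I - K)^*). We are in the second case, so we need both kernels. Kernel of I - K: (I - K) u = u - u (v·u) = u - u = 0, so ker(I - K) = span{u} = span{(1, -2, -1)} (it is exactly 1-dimensional because rank(I - K) = 2). Kernel of the adjoint: K is real, so (I - K)^* = I - K^T = I - v u^T, and (I - v u^T) v = v - v (u·v) = 0; hence ker((I - K)^*) = span{v} = span{(-1, -2, 2)}. Therefore (I - K) x = y is solvable iff <y, v> = 0, i.e. iff -y_1 - 2y_2 + 2y_3 = 0. When this holds, K y = u (v·y) = 0, so (I - K) y = y and x = y is a particular solution; the full solution set is the line x = y + c·u = y + c·(1, -2, -1), c ∈ C.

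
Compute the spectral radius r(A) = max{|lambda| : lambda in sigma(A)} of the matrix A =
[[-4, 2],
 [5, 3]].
r(A) = (1 + sqrt(89))/2 ≈ 5.217

The eigenvalues of A are the roots of its characteristic polynomial. With M = A (coefficients from the trace and determinant):
  p(λ) = det(λ I - M) = λ^2 + λ - 22.
For λ^2 + λ - 22 the discriminant is 89. It is nonnegative but not a perfect square, so the roots are real and irrational: λ = (-1 ± sqrt(89))/2 ≈ 4.217, -5.217.
Thus the eigenvalues (to 4 decimals) are 4.217 (modulus 4.217); -5.217 (modulus 5.217). The spectral radius is the largest modulus: r(A) = (1 + sqrt(89))/2 ≈ 5.217. (Cross-check: r(A) ≤ ||A||_2 ≈ 6.5309; equality holds whenever A is normal, though it can also hold for some non-normal A.)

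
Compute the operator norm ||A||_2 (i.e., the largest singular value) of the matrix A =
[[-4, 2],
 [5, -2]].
||A||_2 = sqrt((49 + sqrt(2385))/2) ≈ 6.9942 (= sqrt(largest eigenvalue of A^T A))

||A||_2 = sigma_max(A) = sqrt(lambda_max(A^T A)). Form the symmetric matrix M = A^T A =
[[41, -18],
 [-18, 8]].
Its characteristic polynomial (trace, determinant of M give the coefficients) is
  p(λ) = det(λ I - M) = λ^2 - 49λ + 4.
For λ^2 - 49λ + 4 the discriminant is 2385. It is nonnegative but not a perfect square, so the roots are real and irrational: λ = (49 ± sqrt(2385))/2 ≈ 48.9182, 0.0818.
So the eigenvalues of A^T A are ≈ 0.0818, 48.9182 (all ≥ 0, as they must be for A^T A). The largest is λ_max = (49 + sqrt(2385))/2 ≈ 48.9182, hence ||A||_2 = sqrt(λ_max) = sqrt((49 + sqrt(2385))/2) ≈ 6.9942.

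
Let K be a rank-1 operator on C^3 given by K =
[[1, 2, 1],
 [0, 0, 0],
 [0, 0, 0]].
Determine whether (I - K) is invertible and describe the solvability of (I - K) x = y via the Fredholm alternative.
(I - K) is singular (det(I - K) = 0, i.e. 1 ∈ sigma(K)). (I - K) x = y is solvable iff y ⊥ ker((I - K)^*) = span{(1, 2, 1)}, i.e. iff y_1 + 2y_2 + y_3 = 0. When solvable, the solutions are x = y + c·(1, 0, 0), c arbitrary (ker(I - K) = span{(1, 0, 0)}, dimension 1).

K has rank 1, so it is an outer product K = u v^T: every row of K is a multiple of one row vector. Reading off the entries, u = (1, 0, 0) and v = (1, 2, 1) (row i of K equals u_i·v^T). A rank-one matrix u v^T satisfies K u = u (v·u) and kills the (2)-dimensional subspace v^⊥, so its characteristic polynomial is lambda^2 (lambda - v·u) with v·u = tr K = 1. Hence the eigenvalues of I - K are 1 (multiplicity 2) and 1 - (1) = 0, so det(I - K) = 0. (Direct check: I - K =
[[0, -2, -1],
 [0, 1, 0],
 [0, 0, 1]]
has determinant 0.) So 1 is an eigenvalue of K and (I - K) is not invertible. The finite-dimensional Fredholm alternative says: either (I - K) is invertible, or ker(I - K) ≠ {0} and then range(I - K) = ker((I - K)^*)^⊥, with dim ker(I - K) = dim ker((I - K)^*). We are in the second case, so we need both kernels. Kernel of I - K: (I - K) u = u - u (v·u) = u - u = 0, so ker(I - K) = span{u} = span{(1, 0, 0)} (it is exactly 1-dimensional because rank(I - K) = 2). Kernel of the adjoint: K is real, so (I - K)^* = I - K^T = I - v u^T, and (I - v u^T) v = v - v (u·v) = 0; hence ker((I - K)^*) = span{v} = span{(1, 2, 1)}. Therefore (I - K) x = y is solvable iff <y, v> = 0, i.e. iff y_1 + 2y_2 + y_3 = 0. When this holds, K y = u (v·y) = 0, so (I - K) y = y and x = y is a particular solution; the full solution set is the line x = y + c·u = y + c·(1, 0, 0), c ∈ C.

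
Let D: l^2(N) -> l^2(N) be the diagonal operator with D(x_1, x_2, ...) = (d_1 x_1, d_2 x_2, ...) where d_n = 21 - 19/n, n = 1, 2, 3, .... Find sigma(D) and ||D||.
sigma(D) = {21 - 19/n : n ≥ 1} ∪ {21}; ||D|| = 21

A bounded diagonal operator on l^2 with diagonal entries d_n has spectrum equal to the closure of {d_n : n ≥ 1}: every d_n is an eigenvalue (with eigenvector e_n), so {d_n} ⊂ sigma(D); the spectrum is closed, so its closure is too; and for lambda not in the closure, (D - lambda I) has bounded inverse (the diagonal entries 1/(d_n - lambda) are bounded). For our sequence d_n = 21 - 19/n, n = 1, 2, 3, ...:
  - {d_n} = {21 - 19/n : n ≥ 1}; the only limit point is 21
  - closure = {21 - 19/n : n ≥ 1} ∪ {21}
For the norm: a diagonal operator has ||D|| = sup_n |d_n|. Here d_n = 21 - 19/n increases monotonically from d_1 = 2 toward 21, with all terms in [2, 21); so sup_n |d_n| = 21 (the supremum is the limit, not attained). So ||D|| = 21.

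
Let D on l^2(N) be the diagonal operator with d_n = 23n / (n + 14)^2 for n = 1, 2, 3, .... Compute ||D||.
||D|| = 23/56 (attained at n = 14)

For D diagonal, ||D|| = sup_n |d_n|. Treat f(x) = 23x / (x + 14)^2 for real x > 0. By the quotient rule, f'(x) = 23(14 - x)/(x + 14)^3, which is positive for x < 14 and negative for x > 14. So f has a unique maximum at x = 14, and since 14 is a positive integer, the supremum over n ≥ 1 is attained at n = 14: d_14 = 23·14/(14 + 14)^2 = 23·14/784 = 23/56. Hence ||D|| = 23/56.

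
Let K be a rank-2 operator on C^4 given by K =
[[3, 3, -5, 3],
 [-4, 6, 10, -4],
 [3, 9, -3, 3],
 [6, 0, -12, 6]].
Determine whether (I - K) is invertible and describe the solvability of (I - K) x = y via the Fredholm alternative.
(I - K) is invertible (det(I - K) = -29 ≠ 0), so for every y in C^4 the equation (I - K) x = y has a unique solution.

K has rank 2 and factors as K = U V^T = u1 v1^T + u2 v2^T with u1 = (-2, 1, -3, -3), v1 = (-1, -3, 1, -1), u2 = (-1, 3, 0, -3), v2 = (-1, 3, 3, -1) (multiplying out reproduces the displayed K). The nonzero eigenvalues of U V^T coincide with those of the 2 x 2 matrix G = V^T U = [[v1·u1, v1·u2], [v2·u1, v2·u2]] = [[-1, -5], [-1, 13]], and by the Sylvester determinant identity det(I_4 - U V^T) = det(I_2 - V^T U) = det([[2, 5], [1, -12]]) = (2)(-12) - (5)(1) = -29. (Direct check: I - K =
[[-2, -3, 5, -3],
 [4, -5, -10, 4],
 [-3, -9, 4, -3],
 [-6, 0, 12, -5]]
has determinant -29.) The finite-dimensional Fredholm alternative says: either (I - K) is invertible, or ker(I - K) ≠ {0} and then range(I - K) = ker((I - K)^*)^⊥, with dim ker(I - K) = dim ker((I - K)^*). Since det(I - K) ≠ 0, 1 is not an eigenvalue of K and ker(I - K) = {0}, so we are in the first case: for every y there is a unique x = (I - K)^(-1) y. (Explicitly, by the Woodbury identity, (I - U V^T)^(-1) = I + U (I_2 - G)^(-1) V^T.)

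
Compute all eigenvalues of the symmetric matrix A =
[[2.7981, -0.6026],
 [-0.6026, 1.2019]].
sigma(A) ≈ {1, 3}

A is real symmetric, so its spectrum consists of real eigenvalues. Expanding the characteristic polynomial of the displayed matrix gives
  det(λ I - A) = p(λ) = λ^2 + (-4)λ + (3).
Solving p(λ) = 0 yields eigenvalues ≈ 1, 3. (A is shown rounded to 4 decimals, so these recover the underlying integer eigenvalues to within that precision.)
Verification: the trace of A = 4 equals the sum of eigenvalues 4, and det(A) ≈ 2.9999 matches the eigenvalue product 3.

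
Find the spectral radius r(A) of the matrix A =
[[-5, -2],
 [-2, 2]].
r(A) = (3 + sqrt(65))/2 ≈ 5.5311

The eigenvalues of A are the roots of its characteristic polynomial. With M = A (coefficients from the trace and determinant):
  p(λ) = det(λ I - M) = λ^2 + 3λ - 14.
For λ^2 + 3λ - 14 the discriminant is 65. It is nonnegative but not a perfect square, so the roots are real and irrational: λ = (-3 ± sqrt(65))/2 ≈ 2.5311, -5.5311.
Thus the eigenvalues (to 4 decimals) are 2.5311 (modulus 2.5311); -5.5311 (modulus 5.5311). The spectral radius is the largest modulus: r(A) = (3 + sqrt(65))/2 ≈ 5.5311. (Cross-check: r(A) ≤ ||A||_2 ≈ 5.5311; equality holds whenever A is normal, though it can also hold for some non-normal A.)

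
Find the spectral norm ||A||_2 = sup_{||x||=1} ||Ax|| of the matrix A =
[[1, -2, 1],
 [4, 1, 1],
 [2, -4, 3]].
||A||_2 ≈ 6.1471 (= sqrt(largest eigenvalue of A^T A))

||A||_2 = sigma_max(A) = sqrt(lambda_max(A^T A)). Form the symmetric matrix M = A^T A =
[[21, -6, 11],
 [-6, 21, -13],
 [11, -13, 11]].
Its characteristic polynomial (trace, sum of principal 2x2 minors, determinant of M give the coefficients) is
  p(λ) = det(λ I - M) = λ^3 - 53λ^2 + 577λ - 81.
No integer candidate from the rational root theorem (±divisors of 81) is a root, so the roots are irrational. The cubic discriminant is Δ = 162971232 > 0, so there are three distinct real roots. p(0) = -81 and p(1) = 444 have opposite signs, so a root lies in (0, 1); Newton's method refines it to λ ≈ 0.1422. p(15) = 24 and p(16) = -321 have opposite signs, so a root lies in (15, 16); Newton's method refines it to λ ≈ 15.0709. p(37) = -636 and p(38) = 185 have opposite signs, so a root lies in (37, 38); Newton's method refines it to λ ≈ 37.7869. Check (Vieta): the three roots sum to 53, matching tr M = 53.
So the eigenvalues of A^T A are ≈ 0.1422, 15.0709, 37.7869 (all ≥ 0, as they must be for A^T A). The largest is λ_max ≈ 37.7869, hence ||A||_2 = sqrt(λ_max) ≈ 6.1471.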